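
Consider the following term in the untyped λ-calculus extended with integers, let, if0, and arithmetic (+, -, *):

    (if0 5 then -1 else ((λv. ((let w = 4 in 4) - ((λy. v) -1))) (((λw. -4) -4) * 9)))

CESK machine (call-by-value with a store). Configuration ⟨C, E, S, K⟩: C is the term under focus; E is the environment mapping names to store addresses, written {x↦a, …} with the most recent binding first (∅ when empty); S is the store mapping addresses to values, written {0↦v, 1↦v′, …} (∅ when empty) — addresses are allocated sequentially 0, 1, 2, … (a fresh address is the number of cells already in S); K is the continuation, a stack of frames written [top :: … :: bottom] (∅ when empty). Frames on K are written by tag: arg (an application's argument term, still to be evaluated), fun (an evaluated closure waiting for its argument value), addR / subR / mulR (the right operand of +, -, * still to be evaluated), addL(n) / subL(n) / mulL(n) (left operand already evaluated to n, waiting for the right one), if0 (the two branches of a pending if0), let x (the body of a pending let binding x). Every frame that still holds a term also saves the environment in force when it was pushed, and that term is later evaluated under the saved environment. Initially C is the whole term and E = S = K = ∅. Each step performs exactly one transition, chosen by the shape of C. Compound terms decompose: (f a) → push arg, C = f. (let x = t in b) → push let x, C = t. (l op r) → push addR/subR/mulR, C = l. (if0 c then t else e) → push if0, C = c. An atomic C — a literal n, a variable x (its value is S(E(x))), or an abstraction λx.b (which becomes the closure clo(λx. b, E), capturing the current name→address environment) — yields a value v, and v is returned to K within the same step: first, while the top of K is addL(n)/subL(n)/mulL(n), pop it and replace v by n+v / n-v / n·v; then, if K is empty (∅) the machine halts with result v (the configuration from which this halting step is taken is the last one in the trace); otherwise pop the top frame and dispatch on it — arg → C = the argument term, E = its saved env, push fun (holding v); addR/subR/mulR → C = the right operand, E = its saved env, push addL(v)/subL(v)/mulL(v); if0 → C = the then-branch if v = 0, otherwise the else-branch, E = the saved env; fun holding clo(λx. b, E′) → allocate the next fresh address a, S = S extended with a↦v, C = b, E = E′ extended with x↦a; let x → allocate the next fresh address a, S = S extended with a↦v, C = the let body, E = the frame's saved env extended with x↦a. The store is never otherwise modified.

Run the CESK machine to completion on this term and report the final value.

Answer: 40

Execution trace:
[0] ⟨C=(if0 5 then -1 else ((λv. ((let w = 4 in 4) - ((λy. v) -1))) (((λw. -4) -4) * 9))); E=∅; S=∅; K=∅⟩
[1] ⟨C=5; E=∅; S=∅; K=[if0]⟩
[2] ⟨C=((λv. ((let w = 4 in 4) - ((λy. v) -1))) (((λw. -4) -4) * 9)); E=∅; S=∅; K=∅⟩
[3] ⟨C=(λv. ((let w = 4 in 4) - ((λy. v) -1))); E=∅; S=∅; K=[arg]⟩
[4] ⟨C=(((λw. -4) -4) * 9); E=∅; S=∅; K=[fun]⟩
[5] ⟨C=((λw. -4) -4); E=∅; S=∅; K=[mulR :: fun]⟩
[6] ⟨C=(λw. -4); E=∅; S=∅; K=[arg :: mulR :: fun]⟩
[7] ⟨C=-4; E=∅; S=∅; K=[fun :: mulR :: fun]⟩
[8] ⟨C=-4; E={w↦0}; S={0↦-4}; K=[mulR :: fun]⟩
[9] ⟨C=9; E=∅; S={0↦-4}; K=[mulL(-4) :: fun]⟩
[10] ⟨C=((let w = 4 in 4) - ((λy. v) -1)); E={v↦1}; S={0↦-4, 1↦-36}; K=∅⟩
[11] ⟨C=(let w = 4 in 4); E={v↦1}; S={0↦-4, 1↦-36}; K=[subR]⟩
[12] ⟨C=4; E={v↦1}; S={0↦-4, 1↦-36}; K=[let w :: subR]⟩
[13] ⟨C=4; E={w↦2, v↦1}; S={0↦-4, 1↦-36, 2↦4}; K=[subR]⟩
[14] ⟨C=((λy. v) -1); E={v↦1}; S={0↦-4, 1↦-36, 2↦4}; K=[subL(4)]⟩
[15] ⟨C=(λy. v); E={v↦1}; S={0↦-4, 1↦-36, 2↦4}; K=[arg :: subL(4)]⟩
[16] ⟨C=-1; E={v↦1}; S={0↦-4, 1↦-36, 2↦4}; K=[fun :: subL(4)]⟩
[17] ⟨C=v; E={y↦3, v↦1}; S={0↦-4, 1↦-36, 2↦4, 3↦-1}; K=[subL(4)]⟩
→ final value 40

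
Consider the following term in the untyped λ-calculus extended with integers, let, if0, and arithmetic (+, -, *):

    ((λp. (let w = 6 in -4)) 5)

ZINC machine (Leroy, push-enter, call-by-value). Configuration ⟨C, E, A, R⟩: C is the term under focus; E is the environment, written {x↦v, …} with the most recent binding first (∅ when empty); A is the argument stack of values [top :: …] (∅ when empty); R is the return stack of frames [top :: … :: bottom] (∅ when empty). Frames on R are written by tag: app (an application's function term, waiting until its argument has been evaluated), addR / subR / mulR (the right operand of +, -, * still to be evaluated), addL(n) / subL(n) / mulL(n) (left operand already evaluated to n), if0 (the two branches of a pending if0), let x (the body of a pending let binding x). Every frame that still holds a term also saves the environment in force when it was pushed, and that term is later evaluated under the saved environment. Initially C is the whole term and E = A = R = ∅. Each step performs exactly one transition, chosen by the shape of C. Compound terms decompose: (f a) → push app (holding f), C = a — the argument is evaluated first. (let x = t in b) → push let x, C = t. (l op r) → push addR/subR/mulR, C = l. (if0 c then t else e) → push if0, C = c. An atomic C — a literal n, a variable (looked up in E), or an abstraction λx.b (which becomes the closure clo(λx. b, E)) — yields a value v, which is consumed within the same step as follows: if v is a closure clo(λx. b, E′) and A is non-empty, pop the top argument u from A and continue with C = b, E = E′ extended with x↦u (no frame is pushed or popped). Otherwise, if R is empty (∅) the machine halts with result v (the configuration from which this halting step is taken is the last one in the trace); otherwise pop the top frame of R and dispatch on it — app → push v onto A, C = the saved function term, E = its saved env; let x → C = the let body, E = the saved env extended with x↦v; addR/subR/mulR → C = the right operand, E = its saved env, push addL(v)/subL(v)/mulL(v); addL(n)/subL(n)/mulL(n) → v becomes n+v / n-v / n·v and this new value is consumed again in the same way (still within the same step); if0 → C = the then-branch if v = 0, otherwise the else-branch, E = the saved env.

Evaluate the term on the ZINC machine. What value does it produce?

0. [C=((λp. (let w = 6 in -4)) 5) | E=∅ | A=∅ | R=∅]
1. [C=5 | E=∅ | A=∅ | R=[app]]
2. [C=(λp. (let w = 6 in -4)) | E=∅ | A=[5] | R=∅]
3. [C=(let w = 6 in -4) | E={p↦5} | A=∅ | R=∅]
4. [C=6 | E={p↦5} | A=∅ | R=[let w]]
5. [C=-4 | E={w↦6, p↦5} | A=∅ | R=∅]
→ final value -4

Answer: -4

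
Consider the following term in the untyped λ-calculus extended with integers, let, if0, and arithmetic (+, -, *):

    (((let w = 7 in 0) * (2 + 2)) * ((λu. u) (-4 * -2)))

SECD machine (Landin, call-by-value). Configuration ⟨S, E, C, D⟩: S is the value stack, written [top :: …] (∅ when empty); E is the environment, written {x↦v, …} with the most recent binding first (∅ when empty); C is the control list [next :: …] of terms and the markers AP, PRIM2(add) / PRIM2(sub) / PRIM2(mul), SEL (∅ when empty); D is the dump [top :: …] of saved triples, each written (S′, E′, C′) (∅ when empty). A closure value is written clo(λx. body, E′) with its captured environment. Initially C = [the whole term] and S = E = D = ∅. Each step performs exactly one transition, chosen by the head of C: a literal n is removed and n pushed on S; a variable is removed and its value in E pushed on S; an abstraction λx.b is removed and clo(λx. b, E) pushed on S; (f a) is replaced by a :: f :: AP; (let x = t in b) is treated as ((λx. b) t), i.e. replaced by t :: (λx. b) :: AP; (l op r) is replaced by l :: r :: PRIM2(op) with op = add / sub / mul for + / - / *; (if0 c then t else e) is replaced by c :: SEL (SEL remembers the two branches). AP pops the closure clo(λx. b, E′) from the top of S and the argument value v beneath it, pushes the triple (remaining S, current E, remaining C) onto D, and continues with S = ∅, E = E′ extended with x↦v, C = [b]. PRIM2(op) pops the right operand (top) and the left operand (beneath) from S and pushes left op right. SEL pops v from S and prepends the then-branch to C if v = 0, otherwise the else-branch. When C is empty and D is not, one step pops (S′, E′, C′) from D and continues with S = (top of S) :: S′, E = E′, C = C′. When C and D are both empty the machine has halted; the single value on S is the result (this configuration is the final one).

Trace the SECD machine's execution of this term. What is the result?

t=0: ⟨S=∅; E=∅; C=[(((let w = 7 in 0) * (2 + 2)) * ((λu. u) (-4 * -2)))]; D=∅⟩
t=1: ⟨S=∅; E=∅; C=[((let w = 7 in 0) * (2 + 2)) :: ((λu. u) (-4 * -2)) :: PRIM2(mul)]; D=∅⟩
t=2: ⟨S=∅; E=∅; C=[(let w = 7 in 0) :: (2 + 2) :: PRIM2(mul) :: ((λu. u) (-4 * -2)) :: PRIM2(mul)]; D=∅⟩
t=3: ⟨S=∅; E=∅; C=[7 :: (λw. 0) :: AP :: (2 + 2) :: PRIM2(mul) :: ((λu. u) (-4 * -2)) :: PRIM2(mul)]; D=∅⟩
t=4: ⟨S=[7]; E=∅; C=[(λw. 0) :: AP :: (2 + 2) :: PRIM2(mul) :: ((λu. u) (-4 * -2)) :: PRIM2(mul)]; D=∅⟩
t=5: ⟨S=[clo(λw. 0, ∅) :: 7]; E=∅; C=[AP :: (2 + 2) :: PRIM2(mul) :: ((λu. u) (-4 * -2)) :: PRIM2(mul)]; D=∅⟩
t=6: ⟨S=∅; E={w↦7}; C=[0]; D=[(∅, ∅, [(2 + 2) :: PRIM2(mul) :: ((λu. u) (-4 * -2)) :: PRIM2(mul)])]⟩
t=7: ⟨S=[0]; E={w↦7}; C=∅; D=[(∅, ∅, [(2 + 2) :: PRIM2(mul) :: ((λu. u) (-4 * -2)) :: PRIM2(mul)])]⟩
t=8: ⟨S=[0]; E=∅; C=[(2 + 2) :: PRIM2(mul) :: ((λu. u) (-4 * -2)) :: PRIM2(mul)]; D=∅⟩
t=9: ⟨S=[0]; E=∅; C=[2 :: 2 :: PRIM2(add) :: PRIM2(mul) :: ((λu. u) (-4 * -2)) :: PRIM2(mul)]; D=∅⟩
t=10: ⟨S=[2 :: 0]; E=∅; C=[2 :: PRIM2(add) :: PRIM2(mul) :: ((λu. u) (-4 * -2)) :: PRIM2(mul)]; D=∅⟩
t=11: ⟨S=[2 :: 2 :: 0]; E=∅; C=[PRIM2(add) :: PRIM2(mul) :: ((λu. u) (-4 * -2)) :: PRIM2(mul)]; D=∅⟩
t=12: ⟨S=[4 :: 0]; E=∅; C=[PRIM2(mul) :: ((λu. u) (-4 * -2)) :: PRIM2(mul)]; D=∅⟩
t=13: ⟨S=[0]; E=∅; C=[((λu. u) (-4 * -2)) :: PRIM2(mul)]; D=∅⟩
t=14: ⟨S=[0]; E=∅; C=[(-4 * -2) :: (λu. u) :: AP :: PRIM2(mul)]; D=∅⟩
t=15: ⟨S=[0]; E=∅; C=[-4 :: -2 :: PRIM2(mul) :: (λu. u) :: AP :: PRIM2(mul)]; D=∅⟩
t=16: ⟨S=[-4 :: 0]; E=∅; C=[-2 :: PRIM2(mul) :: (λu. u) :: AP :: PRIM2(mul)]; D=∅⟩
t=17: ⟨S=[-2 :: -4 :: 0]; E=∅; C=[PRIM2(mul) :: (λu. u) :: AP :: PRIM2(mul)]; D=∅⟩
t=18: ⟨S=[8 :: 0]; E=∅; C=[(λu. u) :: AP :: PRIM2(mul)]; D=∅⟩
t=19: ⟨S=[clo(λu. u, ∅) :: 8 :: 0]; E=∅; C=[AP :: PRIM2(mul)]; D=∅⟩
t=20: ⟨S=∅; E={u↦8}; C=[u]; D=[([0], ∅, [PRIM2(mul)])]⟩
t=21: ⟨S=[8]; E={u↦8}; C=∅; D=[([0], ∅, [PRIM2(mul)])]⟩
t=22: ⟨S=[8 :: 0]; E=∅; C=[PRIM2(mul)]; D=∅⟩
t=23: ⟨S=[0]; E=∅; C=∅; D=∅⟩
→ final value 0

Answer: 0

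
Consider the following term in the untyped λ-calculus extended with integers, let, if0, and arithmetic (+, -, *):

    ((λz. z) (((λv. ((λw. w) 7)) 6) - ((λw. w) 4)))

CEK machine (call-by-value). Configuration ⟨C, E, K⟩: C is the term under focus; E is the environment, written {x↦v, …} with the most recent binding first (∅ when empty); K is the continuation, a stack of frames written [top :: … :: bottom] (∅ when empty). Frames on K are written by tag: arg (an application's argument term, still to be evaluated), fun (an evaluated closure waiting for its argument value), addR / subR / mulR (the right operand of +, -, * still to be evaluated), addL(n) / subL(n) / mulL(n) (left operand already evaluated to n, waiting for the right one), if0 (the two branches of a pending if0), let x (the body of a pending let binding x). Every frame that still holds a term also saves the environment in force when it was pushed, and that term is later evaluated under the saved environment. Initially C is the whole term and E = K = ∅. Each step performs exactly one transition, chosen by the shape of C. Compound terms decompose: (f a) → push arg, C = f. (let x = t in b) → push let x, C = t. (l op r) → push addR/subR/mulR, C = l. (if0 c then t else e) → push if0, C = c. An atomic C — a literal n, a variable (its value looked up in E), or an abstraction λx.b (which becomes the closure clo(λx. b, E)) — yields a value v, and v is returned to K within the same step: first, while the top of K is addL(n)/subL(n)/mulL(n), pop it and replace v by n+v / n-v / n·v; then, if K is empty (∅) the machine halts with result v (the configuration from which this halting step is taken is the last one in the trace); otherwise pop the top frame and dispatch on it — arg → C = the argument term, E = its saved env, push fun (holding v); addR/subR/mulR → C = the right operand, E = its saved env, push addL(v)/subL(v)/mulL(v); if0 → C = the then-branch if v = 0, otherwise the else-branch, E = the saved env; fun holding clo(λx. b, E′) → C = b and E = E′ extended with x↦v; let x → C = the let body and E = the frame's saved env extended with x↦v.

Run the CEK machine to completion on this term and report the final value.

Answer: 3

Execution trace:
0. <C=((λz. z) (((λv. ((λw. w) 7)) 6) - ((λw. w) 4))), E=∅, K=∅>
1. <C=(λz. z), E=∅, K=[arg]>
2. <C=(((λv. ((λw. w) 7)) 6) - ((λw. w) 4)), E=∅, K=[fun]>
3. <C=((λv. ((λw. w) 7)) 6), E=∅, K=[subR :: fun]>
4. <C=(λv. ((λw. w) 7)), E=∅, K=[arg :: subR :: fun]>
5. <C=6, E=∅, K=[fun :: subR :: fun]>
6. <C=((λw. w) 7), E={v↦6}, K=[subR :: fun]>
7. <C=(λw. w), E={v↦6}, K=[arg :: subR :: fun]>
8. <C=7, E={v↦6}, K=[fun :: subR :: fun]>
9. <C=w, E={w↦7, v↦6}, K=[subR :: fun]>
10. <C=((λw. w) 4), E=∅, K=[subL(7) :: fun]>
11. <C=(λw. w), E=∅, K=[arg :: subL(7) :: fun]>
12. <C=4, E=∅, K=[fun :: subL(7) :: fun]>
13. <C=w, E={w↦4}, K=[subL(7) :: fun]>
14. <C=z, E={z↦3}, K=∅>
→ final value 3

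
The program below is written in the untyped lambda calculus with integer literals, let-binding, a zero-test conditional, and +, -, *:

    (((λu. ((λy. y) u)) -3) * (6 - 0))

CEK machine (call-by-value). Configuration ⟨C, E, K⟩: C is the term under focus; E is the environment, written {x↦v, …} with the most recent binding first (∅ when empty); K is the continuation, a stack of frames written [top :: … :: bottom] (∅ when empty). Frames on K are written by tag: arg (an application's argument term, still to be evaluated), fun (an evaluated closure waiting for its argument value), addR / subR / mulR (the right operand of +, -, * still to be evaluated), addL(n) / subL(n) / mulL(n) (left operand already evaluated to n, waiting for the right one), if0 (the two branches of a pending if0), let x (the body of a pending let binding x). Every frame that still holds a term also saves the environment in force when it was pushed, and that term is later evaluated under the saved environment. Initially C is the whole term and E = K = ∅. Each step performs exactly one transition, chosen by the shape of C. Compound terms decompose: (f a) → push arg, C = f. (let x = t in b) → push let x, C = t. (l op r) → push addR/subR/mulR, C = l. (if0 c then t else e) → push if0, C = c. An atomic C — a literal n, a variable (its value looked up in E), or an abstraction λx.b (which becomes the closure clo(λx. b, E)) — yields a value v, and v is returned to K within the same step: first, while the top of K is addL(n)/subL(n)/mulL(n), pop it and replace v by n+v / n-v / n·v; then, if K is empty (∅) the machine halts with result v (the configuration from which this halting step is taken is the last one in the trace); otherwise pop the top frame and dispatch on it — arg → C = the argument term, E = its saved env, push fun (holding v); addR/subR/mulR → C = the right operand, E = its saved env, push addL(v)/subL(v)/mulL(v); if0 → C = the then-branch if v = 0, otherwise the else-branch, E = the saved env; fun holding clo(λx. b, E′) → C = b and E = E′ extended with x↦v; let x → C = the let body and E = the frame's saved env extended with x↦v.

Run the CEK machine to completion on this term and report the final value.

0. ⟨C=(((λu. ((λy. y) u)) -3) * (6 - 0)); E=∅; K=∅⟩
1. ⟨C=((λu. ((λy. y) u)) -3); E=∅; K=[mulR]⟩
2. ⟨C=(λu. ((λy. y) u)); E=∅; K=[arg :: mulR]⟩
3. ⟨C=-3; E=∅; K=[fun :: mulR]⟩
4. ⟨C=((λy. y) u); E={u↦-3}; K=[mulR]⟩
5. ⟨C=(λy. y); E={u↦-3}; K=[arg :: mulR]⟩
6. ⟨C=u; E={u↦-3}; K=[fun :: mulR]⟩
7. ⟨C=y; E={y↦-3, u↦-3}; K=[mulR]⟩
8. ⟨C=(6 - 0); E=∅; K=[mulL(-3)]⟩
9. ⟨C=6; E=∅; K=[subR :: mulL(-3)]⟩
10. ⟨C=0; E=∅; K=[subL(6) :: mulL(-3)]⟩
→ final value -18

Answer: -18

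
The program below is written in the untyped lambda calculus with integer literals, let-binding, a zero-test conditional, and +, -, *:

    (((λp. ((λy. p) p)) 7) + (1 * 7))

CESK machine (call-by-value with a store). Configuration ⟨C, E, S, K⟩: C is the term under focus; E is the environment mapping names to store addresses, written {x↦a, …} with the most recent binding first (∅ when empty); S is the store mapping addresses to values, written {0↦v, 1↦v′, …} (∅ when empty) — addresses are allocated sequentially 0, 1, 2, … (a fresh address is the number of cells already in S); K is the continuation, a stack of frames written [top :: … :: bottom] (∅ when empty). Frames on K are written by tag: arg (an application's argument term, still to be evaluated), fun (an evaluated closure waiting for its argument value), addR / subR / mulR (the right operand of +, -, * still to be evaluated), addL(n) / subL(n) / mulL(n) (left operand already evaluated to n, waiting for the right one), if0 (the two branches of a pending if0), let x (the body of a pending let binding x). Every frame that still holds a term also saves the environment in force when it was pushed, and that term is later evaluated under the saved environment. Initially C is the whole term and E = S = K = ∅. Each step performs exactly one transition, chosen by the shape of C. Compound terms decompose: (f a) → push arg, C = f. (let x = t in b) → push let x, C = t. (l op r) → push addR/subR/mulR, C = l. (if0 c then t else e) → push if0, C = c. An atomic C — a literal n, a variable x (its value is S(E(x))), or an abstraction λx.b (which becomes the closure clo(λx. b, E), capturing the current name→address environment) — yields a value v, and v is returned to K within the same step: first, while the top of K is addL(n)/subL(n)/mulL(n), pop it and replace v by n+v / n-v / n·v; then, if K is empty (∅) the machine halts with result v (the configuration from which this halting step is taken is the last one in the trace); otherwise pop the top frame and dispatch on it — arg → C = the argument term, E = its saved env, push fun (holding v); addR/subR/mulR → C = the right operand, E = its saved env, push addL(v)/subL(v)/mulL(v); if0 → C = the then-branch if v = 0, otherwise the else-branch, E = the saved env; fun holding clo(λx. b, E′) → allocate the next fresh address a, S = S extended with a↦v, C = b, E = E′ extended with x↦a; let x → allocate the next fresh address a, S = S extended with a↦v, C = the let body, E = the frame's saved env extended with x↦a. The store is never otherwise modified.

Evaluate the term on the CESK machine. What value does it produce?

Answer: 14

Execution trace:
t=0: <C=(((λp. ((λy. p) p)) 7) + (1 * 7)), E=∅, S=∅, K=∅>
t=1: <C=((λp. ((λy. p) p)) 7), E=∅, S=∅, K=[addR]>
t=2: <C=(λp. ((λy. p) p)), E=∅, S=∅, K=[arg :: addR]>
t=3: <C=7, E=∅, S=∅, K=[fun :: addR]>
t=4: <C=((λy. p) p), E={p↦0}, S={0↦7}, K=[addR]>
t=5: <C=(λy. p), E={p↦0}, S={0↦7}, K=[arg :: addR]>
t=6: <C=p, E={p↦0}, S={0↦7}, K=[fun :: addR]>
t=7: <C=p, E={y↦1, p↦0}, S={0↦7, 1↦7}, K=[addR]>
t=8: <C=(1 * 7), E=∅, S={0↦7, 1↦7}, K=[addL(7)]>
t=9: <C=1, E=∅, S={0↦7, 1↦7}, K=[mulR :: addL(7)]>
t=10: <C=7, E=∅, S={0↦7, 1↦7}, K=[mulL(1) :: addL(7)]>
→ final value 14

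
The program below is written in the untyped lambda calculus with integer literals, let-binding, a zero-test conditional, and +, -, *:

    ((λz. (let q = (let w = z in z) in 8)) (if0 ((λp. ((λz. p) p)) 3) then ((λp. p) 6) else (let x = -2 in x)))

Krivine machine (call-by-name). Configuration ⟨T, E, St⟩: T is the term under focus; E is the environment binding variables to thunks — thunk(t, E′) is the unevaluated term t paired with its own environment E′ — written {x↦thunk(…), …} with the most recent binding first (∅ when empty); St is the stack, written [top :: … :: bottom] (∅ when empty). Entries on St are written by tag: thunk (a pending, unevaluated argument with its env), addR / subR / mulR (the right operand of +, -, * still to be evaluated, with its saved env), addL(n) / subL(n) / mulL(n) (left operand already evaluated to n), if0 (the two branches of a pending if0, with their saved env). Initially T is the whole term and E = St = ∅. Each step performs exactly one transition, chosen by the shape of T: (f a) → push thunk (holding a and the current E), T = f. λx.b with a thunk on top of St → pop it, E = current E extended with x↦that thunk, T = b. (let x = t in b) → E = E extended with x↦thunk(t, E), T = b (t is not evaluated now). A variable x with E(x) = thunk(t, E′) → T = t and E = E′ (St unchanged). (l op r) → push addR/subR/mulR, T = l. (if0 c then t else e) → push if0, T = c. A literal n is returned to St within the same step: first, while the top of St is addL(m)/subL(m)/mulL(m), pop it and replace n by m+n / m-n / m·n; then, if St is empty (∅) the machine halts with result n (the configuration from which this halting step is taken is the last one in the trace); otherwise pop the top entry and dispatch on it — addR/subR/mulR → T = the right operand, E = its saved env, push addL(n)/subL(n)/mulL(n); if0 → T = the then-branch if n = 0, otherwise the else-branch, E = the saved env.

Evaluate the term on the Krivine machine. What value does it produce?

step 0: [T=((λz. (let q = (let w = z in z) in 8)) (if0 ((λp. ((λz. p) p)) 3) then ((λp. p) 6) else (let x = -2 in x))) | E=∅ | St=∅]
step 1: [T=(λz. (let q = (let w = z in z) in 8)) | E=∅ | St=[thunk]]
step 2: [T=(let q = (let w = z in z) in 8) | E={z↦thunk((if0 ((λp. ((λz. p) p)) 3) then ((λp. p) 6) else (let x = -2 in x)), ∅)} | St=∅]
step 3: [T=8 | E={q↦thunk((let w = z in z), {z↦thunk((if0 ((λp. ((λz. p) p)) 3) then ((λp. p) 6) else (let x = -2 in x)), ∅)}), z↦thunk((if0 ((λp. ((λz. p) p)) 3) then ((λp. p) 6) else (let x = -2 in x)), ∅)} | St=∅]
→ final value 8

Answer: 8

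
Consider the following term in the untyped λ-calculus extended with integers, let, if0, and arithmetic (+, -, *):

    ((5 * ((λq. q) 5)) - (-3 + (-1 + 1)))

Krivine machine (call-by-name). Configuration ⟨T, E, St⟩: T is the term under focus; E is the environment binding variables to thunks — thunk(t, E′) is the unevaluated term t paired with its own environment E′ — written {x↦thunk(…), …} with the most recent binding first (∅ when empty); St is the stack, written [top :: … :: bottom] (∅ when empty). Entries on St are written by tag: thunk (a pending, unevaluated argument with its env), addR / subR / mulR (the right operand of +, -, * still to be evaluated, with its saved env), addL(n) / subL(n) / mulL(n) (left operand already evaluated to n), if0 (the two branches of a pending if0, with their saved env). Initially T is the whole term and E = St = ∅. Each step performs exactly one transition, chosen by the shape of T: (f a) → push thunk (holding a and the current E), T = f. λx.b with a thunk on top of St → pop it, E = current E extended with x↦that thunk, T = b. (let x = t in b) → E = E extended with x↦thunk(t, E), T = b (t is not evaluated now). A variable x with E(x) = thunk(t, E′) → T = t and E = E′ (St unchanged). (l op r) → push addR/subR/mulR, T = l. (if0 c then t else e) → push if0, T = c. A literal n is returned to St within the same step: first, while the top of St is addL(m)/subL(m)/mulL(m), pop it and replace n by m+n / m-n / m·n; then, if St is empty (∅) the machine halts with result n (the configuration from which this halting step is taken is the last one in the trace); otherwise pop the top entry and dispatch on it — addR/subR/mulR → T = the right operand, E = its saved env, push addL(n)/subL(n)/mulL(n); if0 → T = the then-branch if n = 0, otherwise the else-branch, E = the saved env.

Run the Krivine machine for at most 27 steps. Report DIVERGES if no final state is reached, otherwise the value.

Answer: 28

Execution trace:
t=0: ⟨T=((5 * ((λq. q) 5)) - (-3 + (-1 + 1))); E=∅; St=∅⟩
t=1: ⟨T=(5 * ((λq. q) 5)); E=∅; St=[subR]⟩
t=2: ⟨T=5; E=∅; St=[mulR :: subR]⟩
t=3: ⟨T=((λq. q) 5); E=∅; St=[mulL(5) :: subR]⟩
t=4: ⟨T=(λq. q); E=∅; St=[thunk :: mulL(5) :: subR]⟩
t=5: ⟨T=q; E={q↦thunk(5, ∅)}; St=[mulL(5) :: subR]⟩
t=6: ⟨T=5; E=∅; St=[mulL(5) :: subR]⟩
t=7: ⟨T=(-3 + (-1 + 1)); E=∅; St=[subL(25)]⟩
t=8: ⟨T=-3; E=∅; St=[addR :: subL(25)]⟩
t=9: ⟨T=(-1 + 1); E=∅; St=[addL(-3) :: subL(25)]⟩
t=10: ⟨T=-1; E=∅; St=[addR :: addL(-3) :: subL(25)]⟩
t=11: ⟨T=1; E=∅; St=[addL(-1) :: addL(-3) :: subL(25)]⟩
→ final value 28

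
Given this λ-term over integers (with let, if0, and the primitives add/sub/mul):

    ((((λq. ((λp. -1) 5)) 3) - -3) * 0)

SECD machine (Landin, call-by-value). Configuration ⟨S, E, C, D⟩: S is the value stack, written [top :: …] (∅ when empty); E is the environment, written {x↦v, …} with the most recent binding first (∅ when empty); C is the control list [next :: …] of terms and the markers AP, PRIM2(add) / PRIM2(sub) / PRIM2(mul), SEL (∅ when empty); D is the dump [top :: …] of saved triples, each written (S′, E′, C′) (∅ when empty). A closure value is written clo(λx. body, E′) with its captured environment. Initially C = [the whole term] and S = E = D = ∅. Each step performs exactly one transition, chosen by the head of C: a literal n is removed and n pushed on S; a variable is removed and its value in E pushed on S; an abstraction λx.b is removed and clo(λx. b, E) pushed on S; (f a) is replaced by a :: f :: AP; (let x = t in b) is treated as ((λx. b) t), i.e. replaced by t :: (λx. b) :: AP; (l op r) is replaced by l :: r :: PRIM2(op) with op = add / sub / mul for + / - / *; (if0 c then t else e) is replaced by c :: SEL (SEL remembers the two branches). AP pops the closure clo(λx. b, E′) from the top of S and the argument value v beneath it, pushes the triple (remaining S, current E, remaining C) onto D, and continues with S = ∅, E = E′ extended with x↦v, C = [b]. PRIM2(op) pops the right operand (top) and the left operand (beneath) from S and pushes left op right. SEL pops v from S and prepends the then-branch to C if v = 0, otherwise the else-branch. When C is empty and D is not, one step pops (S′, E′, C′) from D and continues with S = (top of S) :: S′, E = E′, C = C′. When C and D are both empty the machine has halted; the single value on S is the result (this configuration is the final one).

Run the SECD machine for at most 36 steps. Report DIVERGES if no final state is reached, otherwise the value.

0. [S=∅ | E=∅ | C=[((((λq. ((λp. -1) 5)) 3) - -3) * 0)] | D=∅]
1. [S=∅ | E=∅ | C=[(((λq. ((λp. -1) 5)) 3) - -3) :: 0 :: PRIM2(mul)] | D=∅]
2. [S=∅ | E=∅ | C=[((λq. ((λp. -1) 5)) 3) :: -3 :: PRIM2(sub) :: 0 :: PRIM2(mul)] | D=∅]
3. [S=∅ | E=∅ | C=[3 :: (λq. ((λp. -1) 5)) :: AP :: -3 :: PRIM2(sub) :: 0 :: PRIM2(mul)] | D=∅]
4. [S=[3] | E=∅ | C=[(λq. ((λp. -1) 5)) :: AP :: -3 :: PRIM2(sub) :: 0 :: PRIM2(mul)] | D=∅]
5. [S=[clo(λq. ((λp. -1) 5), ∅) :: 3] | E=∅ | C=[AP :: -3 :: PRIM2(sub) :: 0 :: PRIM2(mul)] | D=∅]
6. [S=∅ | E={q↦3} | C=[((λp. -1) 5)] | D=[(∅, ∅, [-3 :: PRIM2(sub) :: 0 :: PRIM2(mul)])]]
7. [S=∅ | E={q↦3} | C=[5 :: (λp. -1) :: AP] | D=[(∅, ∅, [-3 :: PRIM2(sub) :: 0 :: PRIM2(mul)])]]
8. [S=[5] | E={q↦3} | C=[(λp. -1) :: AP] | D=[(∅, ∅, [-3 :: PRIM2(sub) :: 0 :: PRIM2(mul)])]]
9. [S=[clo(λp. -1, {q↦3}) :: 5] | E={q↦3} | C=[AP] | D=[(∅, ∅, [-3 :: PRIM2(sub) :: 0 :: PRIM2(mul)])]]
10. [S=∅ | E={p↦5, q↦3} | C=[-1] | D=[(∅, {q↦3}, ∅) :: (∅, ∅, [-3 :: PRIM2(sub) :: 0 :: PRIM2(mul)])]]
11. [S=[-1] | E={p↦5, q↦3} | C=∅ | D=[(∅, {q↦3}, ∅) :: (∅, ∅, [-3 :: PRIM2(sub) :: 0 :: PRIM2(mul)])]]
12. [S=[-1] | E={q↦3} | C=∅ | D=[(∅, ∅, [-3 :: PRIM2(sub) :: 0 :: PRIM2(mul)])]]
13. [S=[-1] | E=∅ | C=[-3 :: PRIM2(sub) :: 0 :: PRIM2(mul)] | D=∅]
14. [S=[-3 :: -1] | E=∅ | C=[PRIM2(sub) :: 0 :: PRIM2(mul)] | D=∅]
15. [S=[2] | E=∅ | C=[0 :: PRIM2(mul)] | D=∅]
16. [S=[0 :: 2] | E=∅ | C=[PRIM2(mul)] | D=∅]
17. [S=[0] | E=∅ | C=∅ | D=∅]
→ final value 0

Answer: 0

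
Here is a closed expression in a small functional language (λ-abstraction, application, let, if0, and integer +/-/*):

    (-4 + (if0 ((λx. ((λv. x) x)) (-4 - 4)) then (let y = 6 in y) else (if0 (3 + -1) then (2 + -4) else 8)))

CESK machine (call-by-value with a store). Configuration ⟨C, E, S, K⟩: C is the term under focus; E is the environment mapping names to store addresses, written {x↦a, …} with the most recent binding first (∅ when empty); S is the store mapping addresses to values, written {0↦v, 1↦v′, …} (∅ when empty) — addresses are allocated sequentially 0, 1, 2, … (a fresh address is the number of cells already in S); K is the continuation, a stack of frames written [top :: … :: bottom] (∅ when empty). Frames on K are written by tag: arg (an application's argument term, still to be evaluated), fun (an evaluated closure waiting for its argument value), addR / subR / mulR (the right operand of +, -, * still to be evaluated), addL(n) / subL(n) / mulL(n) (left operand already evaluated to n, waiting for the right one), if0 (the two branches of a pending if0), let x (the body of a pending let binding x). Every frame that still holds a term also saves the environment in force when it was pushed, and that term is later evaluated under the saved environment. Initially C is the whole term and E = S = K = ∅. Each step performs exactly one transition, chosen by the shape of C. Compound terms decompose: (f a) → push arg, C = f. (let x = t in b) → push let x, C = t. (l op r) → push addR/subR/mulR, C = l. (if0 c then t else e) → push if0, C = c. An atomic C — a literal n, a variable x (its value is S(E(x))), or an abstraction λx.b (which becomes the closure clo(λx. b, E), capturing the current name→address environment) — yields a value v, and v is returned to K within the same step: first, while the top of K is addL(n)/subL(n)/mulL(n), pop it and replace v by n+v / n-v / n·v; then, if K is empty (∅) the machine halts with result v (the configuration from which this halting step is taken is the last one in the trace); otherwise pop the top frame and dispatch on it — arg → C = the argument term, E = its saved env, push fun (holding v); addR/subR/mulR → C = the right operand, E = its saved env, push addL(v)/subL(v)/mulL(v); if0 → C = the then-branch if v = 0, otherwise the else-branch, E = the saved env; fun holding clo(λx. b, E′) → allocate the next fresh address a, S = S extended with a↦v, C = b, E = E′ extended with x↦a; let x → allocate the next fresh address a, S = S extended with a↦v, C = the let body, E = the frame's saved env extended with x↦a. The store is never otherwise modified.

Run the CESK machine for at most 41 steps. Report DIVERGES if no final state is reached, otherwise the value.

0. [C=(-4 + (if0 ((λx. ((λv. x) x)) (-4 - 4)) then (let y = 6 in y) else (if0 (3 + -1) then (2 + -4) else 8))) | E=∅ | S=∅ | K=∅]
1. [C=-4 | E=∅ | S=∅ | K=[addR]]
2. [C=(if0 ((λx. ((λv. x) x)) (-4 - 4)) then (let y = 6 in y) else (if0 (3 + -1) then (2 + -4) else 8)) | E=∅ | S=∅ | K=[addL(-4)]]
3. [C=((λx. ((λv. x) x)) (-4 - 4)) | E=∅ | S=∅ | K=[if0 :: addL(-4)]]
4. [C=(λx. ((λv. x) x)) | E=∅ | S=∅ | K=[arg :: if0 :: addL(-4)]]
5. [C=(-4 - 4) | E=∅ | S=∅ | K=[fun :: if0 :: addL(-4)]]
6. [C=-4 | E=∅ | S=∅ | K=[subR :: fun :: if0 :: addL(-4)]]
7. [C=4 | E=∅ | S=∅ | K=[subL(-4) :: fun :: if0 :: addL(-4)]]
8. [C=((λv. x) x) | E={x↦0} | S={0↦-8} | K=[if0 :: addL(-4)]]
9. [C=(λv. x) | E={x↦0} | S={0↦-8} | K=[arg :: if0 :: addL(-4)]]
10. [C=x | E={x↦0} | S={0↦-8} | K=[fun :: if0 :: addL(-4)]]
11. [C=x | E={v↦1, x↦0} | S={0↦-8, 1↦-8} | K=[if0 :: addL(-4)]]
12. [C=(if0 (3 + -1) then (2 + -4) else 8) | E=∅ | S={0↦-8, 1↦-8} | K=[addL(-4)]]
13. [C=(3 + -1) | E=∅ | S={0↦-8, 1↦-8} | K=[if0 :: addL(-4)]]
14. [C=3 | E=∅ | S={0↦-8, 1↦-8} | K=[addR :: if0 :: addL(-4)]]
15. [C=-1 | E=∅ | S={0↦-8, 1↦-8} | K=[addL(3) :: if0 :: addL(-4)]]
16. [C=8 | E=∅ | S={0↦-8, 1↦-8} | K=[addL(-4)]]
→ final value 4

Answer: 4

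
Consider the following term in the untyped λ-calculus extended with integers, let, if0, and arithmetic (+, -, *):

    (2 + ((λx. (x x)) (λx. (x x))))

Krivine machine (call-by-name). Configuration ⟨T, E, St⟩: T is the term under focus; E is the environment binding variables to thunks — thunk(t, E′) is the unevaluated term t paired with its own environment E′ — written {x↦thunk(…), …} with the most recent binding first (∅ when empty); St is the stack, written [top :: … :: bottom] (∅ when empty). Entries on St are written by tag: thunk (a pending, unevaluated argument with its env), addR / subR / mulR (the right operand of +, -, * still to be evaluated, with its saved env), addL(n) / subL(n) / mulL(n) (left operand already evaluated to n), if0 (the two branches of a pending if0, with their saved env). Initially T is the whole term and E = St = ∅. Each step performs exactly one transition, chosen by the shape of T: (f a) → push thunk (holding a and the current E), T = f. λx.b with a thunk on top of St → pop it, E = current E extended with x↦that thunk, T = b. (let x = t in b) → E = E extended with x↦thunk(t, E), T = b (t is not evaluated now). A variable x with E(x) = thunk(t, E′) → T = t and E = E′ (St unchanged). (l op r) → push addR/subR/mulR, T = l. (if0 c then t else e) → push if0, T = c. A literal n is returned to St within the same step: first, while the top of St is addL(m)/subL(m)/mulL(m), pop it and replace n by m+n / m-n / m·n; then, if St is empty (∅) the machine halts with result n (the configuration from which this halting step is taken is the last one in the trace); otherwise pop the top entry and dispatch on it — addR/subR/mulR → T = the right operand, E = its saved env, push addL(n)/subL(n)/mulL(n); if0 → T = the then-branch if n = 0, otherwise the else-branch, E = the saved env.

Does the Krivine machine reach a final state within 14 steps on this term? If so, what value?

Answer: DIVERGES (no final state within 14 steps)

Machine steps:
[0] <T=(2 + ((λx. (x x)) (λx. (x x)))), E=∅, St=∅>
[1] <T=2, E=∅, St=[addR]>
[2] <T=((λx. (x x)) (λx. (x x))), E=∅, St=[addL(2)]>
[3] <T=(λx. (x x)), E=∅, St=[thunk :: addL(2)]>
[4] <T=(x x), E={x↦thunk((λx. (x x)), ∅)}, St=[addL(2)]>
[5] <T=x, E={x↦thunk((λx. (x x)), ∅)}, St=[thunk :: addL(2)]>
[6] <T=(λx. (x x)), E=∅, St=[thunk :: addL(2)]>
[7] <T=(x x), E={x↦thunk(x, {x↦thunk((λx. (x x)), ∅)})}, St=[addL(2)]>
[8] <T=x, E={x↦thunk(x, {x↦thunk((λx. (x x)), ∅)})}, St=[thunk :: addL(2)]>
[9] <T=x, E={x↦thunk((λx. (x x)), ∅)}, St=[thunk :: addL(2)]>
[10] <T=(λx. (x x)), E=∅, St=[thunk :: addL(2)]>
[11] <T=(x x), E={x↦thunk(x, {x↦thunk(x, {x↦thunk((λx. (x x)), ∅)})})}, St=[addL(2)]>
[12] <T=x, E={x↦thunk(x, {x↦thunk(x, {x↦thunk((λx. (x x)), ∅)})})}, St=[thunk :: addL(2)]>
[13] <T=x, E={x↦thunk(x, {x↦thunk((λx. (x x)), ∅)})}, St=[thunk :: addL(2)]>
[14] <T=x, E={x↦thunk((λx. (x x)), ∅)}, St=[thunk :: addL(2)]>
→ 14 transitions taken and the configuration is still not final: no result within 14 steps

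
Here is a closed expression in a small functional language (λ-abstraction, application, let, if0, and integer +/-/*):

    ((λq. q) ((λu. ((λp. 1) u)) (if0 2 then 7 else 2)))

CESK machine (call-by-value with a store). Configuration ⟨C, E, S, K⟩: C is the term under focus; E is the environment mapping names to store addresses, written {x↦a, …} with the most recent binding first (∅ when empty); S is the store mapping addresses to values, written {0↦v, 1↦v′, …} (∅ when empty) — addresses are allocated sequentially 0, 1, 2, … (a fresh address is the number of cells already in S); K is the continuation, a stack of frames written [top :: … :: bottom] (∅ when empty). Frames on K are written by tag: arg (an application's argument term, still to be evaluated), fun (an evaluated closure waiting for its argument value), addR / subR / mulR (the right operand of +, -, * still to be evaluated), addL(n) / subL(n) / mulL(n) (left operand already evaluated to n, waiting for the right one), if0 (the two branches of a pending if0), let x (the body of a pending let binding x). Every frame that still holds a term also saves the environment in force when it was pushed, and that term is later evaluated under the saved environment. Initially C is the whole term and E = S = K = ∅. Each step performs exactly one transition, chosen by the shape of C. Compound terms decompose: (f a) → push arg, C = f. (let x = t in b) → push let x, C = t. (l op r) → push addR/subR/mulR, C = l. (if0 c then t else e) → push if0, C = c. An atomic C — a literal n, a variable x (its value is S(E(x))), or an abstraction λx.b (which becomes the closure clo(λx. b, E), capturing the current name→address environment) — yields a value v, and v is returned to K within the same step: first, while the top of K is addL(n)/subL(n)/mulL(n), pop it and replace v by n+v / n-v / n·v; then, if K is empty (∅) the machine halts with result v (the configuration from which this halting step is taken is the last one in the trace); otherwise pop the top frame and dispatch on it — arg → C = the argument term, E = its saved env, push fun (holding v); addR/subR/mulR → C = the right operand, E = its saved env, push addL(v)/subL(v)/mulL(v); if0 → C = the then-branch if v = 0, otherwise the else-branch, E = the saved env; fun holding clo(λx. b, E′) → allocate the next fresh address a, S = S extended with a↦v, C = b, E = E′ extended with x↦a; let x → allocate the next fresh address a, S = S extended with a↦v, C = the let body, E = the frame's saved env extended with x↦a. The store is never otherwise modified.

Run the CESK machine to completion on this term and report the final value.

[0] <C=((λq. q) ((λu. ((λp. 1) u)) (if0 2 then 7 else 2))), E=∅, S=∅, K=∅>
[1] <C=(λq. q), E=∅, S=∅, K=[arg]>
[2] <C=((λu. ((λp. 1) u)) (if0 2 then 7 else 2)), E=∅, S=∅, K=[fun]>
[3] <C=(λu. ((λp. 1) u)), E=∅, S=∅, K=[arg :: fun]>
[4] <C=(if0 2 then 7 else 2), E=∅, S=∅, K=[fun :: fun]>
[5] <C=2, E=∅, S=∅, K=[if0 :: fun :: fun]>
[6] <C=2, E=∅, S=∅, K=[fun :: fun]>
[7] <C=((λp. 1) u), E={u↦0}, S={0↦2}, K=[fun]>
[8] <C=(λp. 1), E={u↦0}, S={0↦2}, K=[arg :: fun]>
[9] <C=u, E={u↦0}, S={0↦2}, K=[fun :: fun]>
[10] <C=1, E={p↦1, u↦0}, S={0↦2, 1↦2}, K=[fun]>
[11] <C=q, E={q↦2}, S={0↦2, 1↦2, 2↦1}, K=∅>
→ final value 1

Answer: 1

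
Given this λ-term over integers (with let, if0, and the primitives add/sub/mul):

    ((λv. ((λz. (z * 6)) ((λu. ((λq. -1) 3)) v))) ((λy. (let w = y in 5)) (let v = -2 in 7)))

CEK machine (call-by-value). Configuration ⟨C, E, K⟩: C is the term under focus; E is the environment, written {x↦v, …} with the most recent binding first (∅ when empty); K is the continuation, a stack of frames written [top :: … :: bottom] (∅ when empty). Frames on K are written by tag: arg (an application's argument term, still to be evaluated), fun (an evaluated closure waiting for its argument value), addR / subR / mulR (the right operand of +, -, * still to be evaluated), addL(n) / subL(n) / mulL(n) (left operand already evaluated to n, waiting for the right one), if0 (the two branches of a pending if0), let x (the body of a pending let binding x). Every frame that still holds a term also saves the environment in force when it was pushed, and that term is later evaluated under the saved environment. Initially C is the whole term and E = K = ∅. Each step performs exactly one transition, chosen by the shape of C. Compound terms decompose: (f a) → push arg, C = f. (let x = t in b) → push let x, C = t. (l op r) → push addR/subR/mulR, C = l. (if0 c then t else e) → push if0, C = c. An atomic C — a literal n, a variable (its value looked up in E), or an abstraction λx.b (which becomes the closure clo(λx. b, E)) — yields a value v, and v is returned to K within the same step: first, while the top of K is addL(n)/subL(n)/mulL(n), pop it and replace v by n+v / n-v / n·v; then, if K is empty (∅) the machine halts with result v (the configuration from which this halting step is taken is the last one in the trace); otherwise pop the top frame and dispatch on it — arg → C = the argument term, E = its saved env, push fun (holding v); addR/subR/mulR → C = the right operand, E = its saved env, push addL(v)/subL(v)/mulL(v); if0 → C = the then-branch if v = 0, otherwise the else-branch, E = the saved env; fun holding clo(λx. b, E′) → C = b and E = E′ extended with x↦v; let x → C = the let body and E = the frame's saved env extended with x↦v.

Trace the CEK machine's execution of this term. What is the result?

Answer: -6

Execution trace:
t=0: <C=((λv. ((λz. (z * 6)) ((λu. ((λq. -1) 3)) v))) ((λy. (let w = y in 5)) (let v = -2 in 7))), E=∅, K=∅>
t=1: <C=(λv. ((λz. (z * 6)) ((λu. ((λq. -1) 3)) v))), E=∅, K=[arg]>
t=2: <C=((λy. (let w = y in 5)) (let v = -2 in 7)), E=∅, K=[fun]>
t=3: <C=(λy. (let w = y in 5)), E=∅, K=[arg :: fun]>
t=4: <C=(let v = -2 in 7), E=∅, K=[fun :: fun]>
t=5: <C=-2, E=∅, K=[let v :: fun :: fun]>
t=6: <C=7, E={v↦-2}, K=[fun :: fun]>
t=7: <C=(let w = y in 5), E={y↦7}, K=[fun]>
t=8: <C=y, E={y↦7}, K=[let w :: fun]>
t=9: <C=5, E={w↦7, y↦7}, K=[fun]>
t=10: <C=((λz. (z * 6)) ((λu. ((λq. -1) 3)) v)), E={v↦5}, K=∅>
t=11: <C=(λz. (z * 6)), E={v↦5}, K=[arg]>
t=12: <C=((λu. ((λq. -1) 3)) v), E={v↦5}, K=[fun]>
t=13: <C=(λu. ((λq. -1) 3)), E={v↦5}, K=[arg :: fun]>
t=14: <C=v, E={v↦5}, K=[fun :: fun]>
t=15: <C=((λq. -1) 3), E={u↦5, v↦5}, K=[fun]>
t=16: <C=(λq. -1), E={u↦5, v↦5}, K=[arg :: fun]>
t=17: <C=3, E={u↦5, v↦5}, K=[fun :: fun]>
t=18: <C=-1, E={q↦3, u↦5, v↦5}, K=[fun]>
t=19: <C=(z * 6), E={z↦-1, v↦5}, K=∅>
t=20: <C=z, E={z↦-1, v↦5}, K=[mulR]>
t=21: <C=6, E={z↦-1, v↦5}, K=[mulL(-1)]>
→ final value -6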